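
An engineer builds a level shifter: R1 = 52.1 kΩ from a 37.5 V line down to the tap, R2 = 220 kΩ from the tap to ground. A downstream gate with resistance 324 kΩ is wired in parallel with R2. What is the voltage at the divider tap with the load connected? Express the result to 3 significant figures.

V_out ≈ 26.8 V

The load sits in parallel with R2: R2‖R_L = (220 × 324) / (220 + 324) = 131.0 kΩ.
V_out = 37.5 × 131.0 / (52.1 + 131.0) = 37.5 × 131.0/183.1 = 26.8 V.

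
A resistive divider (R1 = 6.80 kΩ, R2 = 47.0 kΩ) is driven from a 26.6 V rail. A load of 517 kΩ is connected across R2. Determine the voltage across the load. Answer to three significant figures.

The load sits in parallel with R2: R2‖R_L = (47.0 × 517) / (47.0 + 517) = 43.08 kΩ.
V_out = 26.6 × 43.08 / (6.80 + 43.08) = 26.6 × 43.08/49.88 = 23.0 V.

V_out ≈ 23.0 V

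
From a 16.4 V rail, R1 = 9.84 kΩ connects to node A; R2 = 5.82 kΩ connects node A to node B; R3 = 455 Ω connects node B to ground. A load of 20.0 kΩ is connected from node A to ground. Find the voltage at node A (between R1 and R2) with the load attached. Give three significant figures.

V ≈ 5.36 V

Below node A the series string R2+R3 = 6275 Ω sits in parallel with the 20000 Ω load: 4776 Ω.
V_A = 16.4 × 4776/(9840 + 4776) = 5.36 V.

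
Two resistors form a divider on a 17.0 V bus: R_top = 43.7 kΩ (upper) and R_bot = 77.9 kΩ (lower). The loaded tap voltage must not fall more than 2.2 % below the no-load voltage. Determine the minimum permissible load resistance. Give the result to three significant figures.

R_L(min) ≈ 1.24 MΩ

Output resistance R_th = R_top‖R_bot = (43.7 × 77.9)/121.6 = 28.00 kΩ.
The fractional drop is R_th/(R_th + R_L); requiring this ≤ 0.0220 gives R_L ≥ R_th(1/0.0220 − 1) = 28.00 × 44.45 = 1.24 MΩ.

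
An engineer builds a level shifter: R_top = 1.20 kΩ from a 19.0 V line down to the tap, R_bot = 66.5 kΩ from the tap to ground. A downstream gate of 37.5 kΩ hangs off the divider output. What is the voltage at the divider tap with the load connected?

V_out ≈ 18.1 V

The load sits in parallel with R_bot: R_bot‖R_L = (66.5 × 37.5) / (66.5 + 37.5) = 23.98 kΩ.
V_out = 19.0 × 23.98 / (1.20 + 23.98) = 19.0 × 23.98/25.18 = 18.1 V.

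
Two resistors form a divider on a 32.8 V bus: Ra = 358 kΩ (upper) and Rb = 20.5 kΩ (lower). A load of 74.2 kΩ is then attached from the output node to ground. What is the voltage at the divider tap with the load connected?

The load sits in parallel with Rb: Rb‖R_L = (20.5 × 74.2) / (20.5 + 74.2) = 16.06 kΩ.
V_out = 32.8 × 16.06 / (358 + 16.06) = 32.8 × 16.06/374.1 = 1.41 V.
(Unloaded it would have been 1.78 V.)

V_out ≈ 1.41 V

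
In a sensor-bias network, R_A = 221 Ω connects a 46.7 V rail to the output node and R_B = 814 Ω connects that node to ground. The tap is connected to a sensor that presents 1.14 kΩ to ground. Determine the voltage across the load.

V_out ≈ 31.9 V

The load sits in parallel with R_B: R_B‖R_L = (814 × 1140) / (814 + 1140) = 474.9 Ω.
V_out = 46.7 × 474.9 / (221 + 474.9) = 46.7 × 474.9/695.9 = 31.9 V.
(Unloaded it would have been 36.7 V.)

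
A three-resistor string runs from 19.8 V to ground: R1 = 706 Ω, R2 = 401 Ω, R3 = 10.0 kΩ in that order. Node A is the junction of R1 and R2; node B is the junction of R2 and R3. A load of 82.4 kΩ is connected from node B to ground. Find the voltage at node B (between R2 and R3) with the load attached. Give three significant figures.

V ≈ 17.6 V

At node B, R3 is in parallel with the load: R3‖R_L = 8918 Ω.
Below node A the resistance is R2 + (R3‖R_L) = 9319 Ω, so V_A = 19.8 × 9319/10020 = 18.41 V.
Then V_B = V_A × (R3‖R_L)/(R2 + R3‖R_L) = 18.41 × 8918/9319 = 17.6 V.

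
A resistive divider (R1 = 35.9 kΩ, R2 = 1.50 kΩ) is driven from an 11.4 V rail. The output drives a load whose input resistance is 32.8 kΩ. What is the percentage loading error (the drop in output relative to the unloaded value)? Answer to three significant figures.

The divider's output (Thévenin) resistance is R1‖R2 = 1.440 kΩ.
Fractional drop under load = R_th/(R_th + R_L) = 1.440 / (1.440 + 32.8) = 0.04205.
So the output falls by 4.21 %.

4.21 %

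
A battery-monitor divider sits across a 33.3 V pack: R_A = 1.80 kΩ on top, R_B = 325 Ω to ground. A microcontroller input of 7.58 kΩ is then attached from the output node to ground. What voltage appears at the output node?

V_out ≈ 4.91 V

The load sits in parallel with R_B: R_B‖R_L = (325 × 7580) / (325 + 7580) = 311.6 Ω.
V_out = 33.3 × 311.6 / (1800 + 311.6) = 33.3 × 311.6/2112 = 4.91 V.
(Unloaded it would have been 5.09 V.)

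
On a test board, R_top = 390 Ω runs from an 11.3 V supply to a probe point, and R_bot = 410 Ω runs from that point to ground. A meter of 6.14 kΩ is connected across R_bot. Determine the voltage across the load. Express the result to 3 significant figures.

V_out ≈ 5.61 V

The load sits in parallel with R_bot: R_bot‖R_L = (410 × 6140) / (410 + 6140) = 384.3 Ω.
V_out = 11.3 × 384.3 / (390 + 384.3) = 11.3 × 384.3/774.3 = 5.61 V.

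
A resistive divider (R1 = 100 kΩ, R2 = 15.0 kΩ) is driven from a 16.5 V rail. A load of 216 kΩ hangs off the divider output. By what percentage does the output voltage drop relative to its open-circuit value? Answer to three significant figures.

5.69 %

The divider's output (Thévenin) resistance is R1‖R2 = 13.04 kΩ.
Fractional drop under load = R_th/(R_th + R_L) = 13.04 / (13.04 + 216) = 0.05695.
So the output falls by 5.69 %.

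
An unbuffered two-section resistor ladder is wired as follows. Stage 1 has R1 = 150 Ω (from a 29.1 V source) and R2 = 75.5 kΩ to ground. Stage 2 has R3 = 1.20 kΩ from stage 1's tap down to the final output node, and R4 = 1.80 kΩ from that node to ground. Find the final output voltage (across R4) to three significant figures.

Stage 2 presents R3+R4 = 3000 Ω as a load on stage 1's tap.
Stage 1's lower leg becomes R2‖(R3+R4) = 2885 Ω, so V_mid = 29.1 × 2885/3035 = 27.66 V.
Stage 2 is itself unloaded: V_out = V_mid × R4/(R3+R4) = 27.66 × 1800/3000 = 16.6 V.

V_out ≈ 16.6 V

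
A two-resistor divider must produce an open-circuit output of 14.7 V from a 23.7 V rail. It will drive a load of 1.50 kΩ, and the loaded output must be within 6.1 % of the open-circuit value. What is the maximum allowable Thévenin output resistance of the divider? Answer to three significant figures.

Loading drop = R_th/(R_th + R_L) ≤ 0.0610, so R_th ≤ R_L · ε/(1−ε) = 1.50 kΩ × 0.0610/0.9390 = 97.4 Ω.

R_th ≤ 97.4 Ω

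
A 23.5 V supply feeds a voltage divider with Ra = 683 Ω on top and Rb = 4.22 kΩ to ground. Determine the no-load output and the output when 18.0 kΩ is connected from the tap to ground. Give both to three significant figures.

Open-circuit: V = 23.5 × 4220/(683 + 4220) = 20.2 V.
With the load, Rb becomes Rb‖R_L = 3419 Ω, so V = 23.5 × 3419/4102 = 19.6 V.

Unloaded: 20.2 V; loaded: 19.6 V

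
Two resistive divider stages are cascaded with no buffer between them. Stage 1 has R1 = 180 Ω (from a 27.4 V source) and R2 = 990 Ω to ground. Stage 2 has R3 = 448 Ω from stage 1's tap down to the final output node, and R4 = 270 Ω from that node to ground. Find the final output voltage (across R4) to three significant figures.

V_out ≈ 7.19 V

Stage 2 presents R3+R4 = 718.0 Ω as a load on stage 1's tap.
Stage 1's lower leg becomes R2‖(R3+R4) = 416.2 Ω, so V_mid = 27.4 × 416.2/596.2 = 19.13 V.
Stage 2 is itself unloaded: V_out = V_mid × R4/(R3+R4) = 19.13 × 270/718.0 = 7.19 V.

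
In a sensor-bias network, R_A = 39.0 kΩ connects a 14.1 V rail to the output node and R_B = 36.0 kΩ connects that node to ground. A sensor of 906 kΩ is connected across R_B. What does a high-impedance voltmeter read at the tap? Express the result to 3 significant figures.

V_out ≈ 6.63 V

The load sits in parallel with R_B: R_B‖R_L = (36.0 × 906) / (36.0 + 906) = 34.62 kΩ.
V_out = 14.1 × 34.62 / (39.0 + 34.62) = 14.1 × 34.62/73.62 = 6.63 V.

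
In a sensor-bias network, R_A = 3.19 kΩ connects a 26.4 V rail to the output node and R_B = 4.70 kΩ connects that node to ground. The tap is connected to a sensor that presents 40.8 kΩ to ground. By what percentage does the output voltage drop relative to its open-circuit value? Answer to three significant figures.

4.45 %

The divider's output (Thévenin) resistance is R_A‖R_B = 1.900 kΩ.
Fractional drop under load = R_th/(R_th + R_L) = 1.900 / (1.900 + 40.8) = 0.04450.
So the output falls by 4.45 %.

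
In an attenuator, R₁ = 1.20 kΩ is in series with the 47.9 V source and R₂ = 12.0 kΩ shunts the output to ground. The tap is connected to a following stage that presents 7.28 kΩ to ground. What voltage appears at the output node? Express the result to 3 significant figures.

V_out ≈ 37.9 V

The load sits in parallel with R₂: R₂‖R_L = (12.0 × 7.28) / (12.0 + 7.28) = 4.531 kΩ.
V_out = 47.9 × 4.531 / (1.20 + 4.531) = 47.9 × 4.531/5.731 = 37.9 V.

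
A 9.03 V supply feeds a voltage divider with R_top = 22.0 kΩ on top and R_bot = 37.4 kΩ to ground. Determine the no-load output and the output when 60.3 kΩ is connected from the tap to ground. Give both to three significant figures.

Unloaded: 5.69 V; loaded: 4.62 V

Open-circuit: V = 9.03 × 37.4/(22.0 + 37.4) = 5.69 V.
With the load, R_bot becomes R_bot‖R_L = 23.08 kΩ, so V = 9.03 × 23.08/45.08 = 4.62 V.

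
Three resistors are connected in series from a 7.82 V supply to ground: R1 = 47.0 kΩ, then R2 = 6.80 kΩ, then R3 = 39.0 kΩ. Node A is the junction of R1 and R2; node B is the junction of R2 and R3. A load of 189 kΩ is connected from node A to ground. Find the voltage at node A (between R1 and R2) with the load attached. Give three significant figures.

Below node A the series string R2+R3 = 45.80 kΩ sits in parallel with the 189 kΩ load: 36.87 kΩ.
V_A = 7.82 × 36.87/(47.0 + 36.87) = 3.44 V.

V ≈ 3.44 V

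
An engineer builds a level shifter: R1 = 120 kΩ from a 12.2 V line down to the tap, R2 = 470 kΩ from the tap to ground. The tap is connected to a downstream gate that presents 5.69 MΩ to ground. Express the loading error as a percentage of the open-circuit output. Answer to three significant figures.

The divider's output (Thévenin) resistance is R1‖R2 = 95.59 kΩ.
Fractional drop under load = R_th/(R_th + R_L) = 95.59 / (95.59 + 5690) = 0.01652.
So the output falls by 1.65 %.

1.65 %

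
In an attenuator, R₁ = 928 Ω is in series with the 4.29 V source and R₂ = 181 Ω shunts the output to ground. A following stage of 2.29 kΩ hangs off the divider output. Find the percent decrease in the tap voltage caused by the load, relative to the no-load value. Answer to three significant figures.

6.20 %

The divider's output (Thévenin) resistance is R₁‖R₂ = 151.5 Ω.
Fractional drop under load = R_th/(R_th + R_L) = 151.5 / (151.5 + 2290) = 0.06204.
So the output falls by 6.20 %.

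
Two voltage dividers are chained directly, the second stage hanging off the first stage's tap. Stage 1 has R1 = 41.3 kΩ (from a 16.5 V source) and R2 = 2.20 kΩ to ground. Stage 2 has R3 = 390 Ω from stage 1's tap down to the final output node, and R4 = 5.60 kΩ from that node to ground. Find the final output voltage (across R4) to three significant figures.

Stage 2 presents R3+R4 = 5990 Ω as a load on stage 1's tap.
Stage 1's lower leg becomes R2‖(R3+R4) = 1609 Ω, so V_mid = 16.5 × 1609/42910 = 0.6187 V.
Stage 2 is itself unloaded: V_out = V_mid × R4/(R3+R4) = 0.6187 × 5600/5990 = 0.578 V.

V_out ≈ 0.578 V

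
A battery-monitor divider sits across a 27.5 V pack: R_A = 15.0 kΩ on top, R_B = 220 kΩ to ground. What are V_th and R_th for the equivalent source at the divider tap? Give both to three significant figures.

V_th is the open-circuit tap voltage: 27.5 × 220/(15.0 + 220) = 25.7 V.
With the supply zeroed, R_A and R_B appear in parallel from the tap: R_th = R_A‖R_B = (15.0 × 220)/235.0 = 14.0 kΩ.

V_th = 25.7 V, R_th = 14.0 kΩ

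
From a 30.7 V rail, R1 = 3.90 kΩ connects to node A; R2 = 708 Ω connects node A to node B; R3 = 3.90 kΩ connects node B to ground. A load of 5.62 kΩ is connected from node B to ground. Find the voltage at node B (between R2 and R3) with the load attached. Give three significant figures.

V ≈ 10.2 V

At node B, R3 is in parallel with the load: R3‖R_L = 2302 Ω.
Below node A the resistance is R2 + (R3‖R_L) = 3010 Ω, so V_A = 30.7 × 3010/6910 = 13.37 V.
Then V_B = V_A × (R3‖R_L)/(R2 + R3‖R_L) = 13.37 × 2302/3010 = 10.2 V.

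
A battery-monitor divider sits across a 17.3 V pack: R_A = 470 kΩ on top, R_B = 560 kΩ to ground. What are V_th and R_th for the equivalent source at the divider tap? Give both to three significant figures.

V_th = 9.41 V, R_th = 256 kΩ

V_th is the open-circuit tap voltage: 17.3 × 560/(470 + 560) = 9.41 V.
With the supply zeroed, R_A and R_B appear in parallel from the tap: R_th = R_A‖R_B = (470 × 560)/1030 = 256 kΩ.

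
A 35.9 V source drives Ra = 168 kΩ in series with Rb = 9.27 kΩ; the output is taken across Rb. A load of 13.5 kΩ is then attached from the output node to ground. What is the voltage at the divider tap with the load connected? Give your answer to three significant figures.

The load sits in parallel with Rb: Rb‖R_L = (9.27 × 13.5) / (9.27 + 13.5) = 5.496 kΩ.
V_out = 35.9 × 5.496 / (168 + 5.496) = 35.9 × 5.496/173.5 = 1.14 V.

V_out ≈ 1.14 V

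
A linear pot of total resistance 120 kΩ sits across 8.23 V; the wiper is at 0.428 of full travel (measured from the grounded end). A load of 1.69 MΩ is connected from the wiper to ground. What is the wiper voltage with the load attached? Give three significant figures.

The wiper splits the pot into (1−α)R = 68.64 kΩ above and αR = 51.36 kΩ below.
Lower section ‖ load = 49.85 kΩ.
V_wiper = 8.23 × 49.85/(68.64 + 49.85) = 3.46 V.

V ≈ 3.46 V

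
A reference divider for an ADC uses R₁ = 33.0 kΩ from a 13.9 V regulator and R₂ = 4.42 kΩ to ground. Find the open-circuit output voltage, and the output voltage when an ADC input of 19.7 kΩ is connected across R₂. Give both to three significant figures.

Unloaded: 1.64 V; loaded: 1.37 V

Open-circuit: V = 13.9 × 4.42/(33.0 + 4.42) = 1.64 V.
With the load, R₂ becomes R₂‖R_L = 3.610 kΩ, so V = 13.9 × 3.610/36.61 = 1.37 V.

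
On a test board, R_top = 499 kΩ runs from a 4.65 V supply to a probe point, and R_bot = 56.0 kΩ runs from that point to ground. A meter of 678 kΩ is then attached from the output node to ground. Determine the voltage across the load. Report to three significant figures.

The load sits in parallel with R_bot: R_bot‖R_L = (56.0 × 678) / (56.0 + 678) = 51.73 kΩ.
V_out = 4.65 × 51.73 / (499 + 51.73) = 4.65 × 51.73/550.7 = 0.437 V.

V_out ≈ 0.437 V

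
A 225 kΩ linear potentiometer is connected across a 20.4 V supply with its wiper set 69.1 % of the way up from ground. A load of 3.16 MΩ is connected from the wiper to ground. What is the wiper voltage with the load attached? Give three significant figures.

V ≈ 13.9 V

The wiper splits the pot into (1−α)R = 69.53 kΩ above and αR = 155.5 kΩ below.
Lower section ‖ load = 148.2 kΩ.
V_wiper = 20.4 × 148.2/(69.53 + 148.2) = 13.9 V.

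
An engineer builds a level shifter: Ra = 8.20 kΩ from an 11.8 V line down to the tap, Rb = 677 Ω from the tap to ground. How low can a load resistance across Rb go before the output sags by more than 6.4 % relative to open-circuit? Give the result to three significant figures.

R_L(min) ≈ 9.15 kΩ

Output resistance R_th = Ra‖Rb = (8200 × 677)/8877 = 625.4 Ω.
The fractional drop is R_th/(R_th + R_L); requiring this ≤ 0.0640 gives R_L ≥ R_th(1/0.0640 − 1) = 625.4 × 14.62 = 9.15 kΩ.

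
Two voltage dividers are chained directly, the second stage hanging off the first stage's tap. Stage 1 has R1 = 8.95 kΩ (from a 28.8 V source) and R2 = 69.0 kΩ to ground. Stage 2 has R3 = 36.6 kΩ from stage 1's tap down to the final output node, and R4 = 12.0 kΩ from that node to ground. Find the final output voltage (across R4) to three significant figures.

Stage 2 presents R3+R4 = 48.60 kΩ as a load on stage 1's tap.
Stage 1's lower leg becomes R2‖(R3+R4) = 28.52 kΩ, so V_mid = 28.8 × 28.52/37.47 = 21.92 V.
Stage 2 is itself unloaded: V_out = V_mid × R4/(R3+R4) = 21.92 × 12.0/48.60 = 5.41 V.

V_out ≈ 5.41 V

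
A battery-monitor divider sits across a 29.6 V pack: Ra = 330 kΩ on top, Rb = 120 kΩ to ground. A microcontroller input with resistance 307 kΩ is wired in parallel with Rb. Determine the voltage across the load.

The load sits in parallel with Rb: Rb‖R_L = (120 × 307) / (120 + 307) = 86.28 kΩ.
V_out = 29.6 × 86.28 / (330 + 86.28) = 29.6 × 86.28/416.3 = 6.13 V.

V_out ≈ 6.13 V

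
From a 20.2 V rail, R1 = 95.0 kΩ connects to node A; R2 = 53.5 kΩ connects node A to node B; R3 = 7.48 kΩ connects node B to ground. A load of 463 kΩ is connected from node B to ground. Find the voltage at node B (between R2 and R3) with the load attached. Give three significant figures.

At node B, R3 is in parallel with the load: R3‖R_L = 7.361 kΩ.
Below node A the resistance is R2 + (R3‖R_L) = 60.86 kΩ, so V_A = 20.2 × 60.86/155.9 = 7.888 V.
Then V_B = V_A × (R3‖R_L)/(R2 + R3‖R_L) = 7.888 × 7.361/60.86 = 0.954 V.

V ≈ 0.954 V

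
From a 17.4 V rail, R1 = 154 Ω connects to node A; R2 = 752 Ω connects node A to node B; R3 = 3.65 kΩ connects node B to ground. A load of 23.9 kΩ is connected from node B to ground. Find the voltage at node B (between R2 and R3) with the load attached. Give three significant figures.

At node B, R3 is in parallel with the load: R3‖R_L = 3166 Ω.
Below node A the resistance is R2 + (R3‖R_L) = 3918 Ω, so V_A = 17.4 × 3918/4072 = 16.74 V.
Then V_B = V_A × (R3‖R_L)/(R2 + R3‖R_L) = 16.74 × 3166/3918 = 13.5 V.

V ≈ 13.5 V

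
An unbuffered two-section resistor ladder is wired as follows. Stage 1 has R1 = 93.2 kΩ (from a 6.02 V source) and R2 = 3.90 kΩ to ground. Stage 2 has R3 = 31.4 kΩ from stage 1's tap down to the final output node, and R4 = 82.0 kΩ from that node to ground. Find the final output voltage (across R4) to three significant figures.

V_out ≈ 0.169 V

Stage 2 presents R3+R4 = 113.4 kΩ as a load on stage 1's tap.
Stage 1's lower leg becomes R2‖(R3+R4) = 3.770 kΩ, so V_mid = 6.02 × 3.770/96.97 = 0.2341 V.
Stage 2 is itself unloaded: V_out = V_mid × R4/(R3+R4) = 0.2341 × 82.0/113.4 = 0.169 V.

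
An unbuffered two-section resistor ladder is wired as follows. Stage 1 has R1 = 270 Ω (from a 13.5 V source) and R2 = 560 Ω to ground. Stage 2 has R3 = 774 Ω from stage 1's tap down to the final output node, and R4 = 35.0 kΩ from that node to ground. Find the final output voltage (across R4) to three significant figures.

Stage 2 presents R3+R4 = 35770 Ω as a load on stage 1's tap.
Stage 1's lower leg becomes R2‖(R3+R4) = 551.4 Ω, so V_mid = 13.5 × 551.4/821.4 = 9.062 V.
Stage 2 is itself unloaded: V_out = V_mid × R4/(R3+R4) = 9.062 × 35000/35770 = 8.87 V.

V_out ≈ 8.87 V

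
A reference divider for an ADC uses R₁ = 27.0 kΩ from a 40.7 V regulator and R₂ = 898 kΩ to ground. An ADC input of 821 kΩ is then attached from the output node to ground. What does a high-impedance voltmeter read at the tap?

V_out ≈ 38.3 V

The load sits in parallel with R₂: R₂‖R_L = (898 × 821) / (898 + 821) = 428.9 kΩ.
V_out = 40.7 × 428.9 / (27.0 + 428.9) = 40.7 × 428.9/455.9 = 38.3 V.
(Unloaded it would have been 39.5 V.)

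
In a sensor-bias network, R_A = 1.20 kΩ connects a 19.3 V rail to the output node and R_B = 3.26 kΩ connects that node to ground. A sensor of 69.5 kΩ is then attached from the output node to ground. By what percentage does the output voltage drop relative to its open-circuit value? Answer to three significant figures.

The divider's output (Thévenin) resistance is R_A‖R_B = 0.8771 kΩ.
Fractional drop under load = R_th/(R_th + R_L) = 0.8771 / (0.8771 + 69.5) = 0.01246.
So the output falls by 1.25 %.

1.25 %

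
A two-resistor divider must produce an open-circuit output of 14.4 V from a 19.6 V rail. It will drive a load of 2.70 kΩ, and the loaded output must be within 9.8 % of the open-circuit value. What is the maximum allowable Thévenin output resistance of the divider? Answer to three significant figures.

Loading drop = R_th/(R_th + R_L) ≤ 0.0980, so R_th ≤ R_L · ε/(1−ε) = 2.70 kΩ × 0.0980/0.9020 = 293 Ω.

R_th ≤ 293 Ω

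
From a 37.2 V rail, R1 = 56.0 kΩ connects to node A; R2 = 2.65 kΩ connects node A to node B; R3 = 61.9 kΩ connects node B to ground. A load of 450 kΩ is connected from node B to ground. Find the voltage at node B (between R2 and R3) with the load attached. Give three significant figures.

V ≈ 17.9 V

At node B, R3 is in parallel with the load: R3‖R_L = 54.41 kΩ.
Below node A the resistance is R2 + (R3‖R_L) = 57.06 kΩ, so V_A = 37.2 × 57.06/113.1 = 18.78 V.
Then V_B = V_A × (R3‖R_L)/(R2 + R3‖R_L) = 18.78 × 54.41/57.06 = 17.9 V.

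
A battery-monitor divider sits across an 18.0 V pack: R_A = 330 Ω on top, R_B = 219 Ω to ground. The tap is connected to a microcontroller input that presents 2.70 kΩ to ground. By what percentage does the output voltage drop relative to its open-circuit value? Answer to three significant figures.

The divider's output (Thévenin) resistance is R_A‖R_B = 131.6 Ω.
Fractional drop under load = R_th/(R_th + R_L) = 131.6 / (131.6 + 2700) = 0.04649.
So the output falls by 4.65 %.

4.65 %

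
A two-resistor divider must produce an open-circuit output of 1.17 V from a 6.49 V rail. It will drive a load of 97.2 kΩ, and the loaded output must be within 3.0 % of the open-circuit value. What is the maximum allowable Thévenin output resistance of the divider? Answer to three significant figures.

R_th ≤ 3.01 kΩ

Loading drop = R_th/(R_th + R_L) ≤ 0.0300, so R_th ≤ R_L · ε/(1−ε) = 97.2 kΩ × 0.0300/0.9700 = 3.01 kΩ.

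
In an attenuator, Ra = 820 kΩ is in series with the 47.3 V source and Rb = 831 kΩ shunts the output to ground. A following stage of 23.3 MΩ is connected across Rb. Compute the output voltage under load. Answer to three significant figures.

The load sits in parallel with Rb: Rb‖R_L = (831 × 23300) / (831 + 23300) = 802.4 kΩ.
V_out = 47.3 × 802.4 / (820 + 802.4) = 47.3 × 802.4/1622 = 23.4 V.

V_out ≈ 23.4 V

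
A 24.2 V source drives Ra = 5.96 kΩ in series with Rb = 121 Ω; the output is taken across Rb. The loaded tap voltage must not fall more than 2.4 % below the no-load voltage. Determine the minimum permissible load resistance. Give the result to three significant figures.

Output resistance R_th = Ra‖Rb = (5960 × 121)/6081 = 118.6 Ω.
The fractional drop is R_th/(R_th + R_L); requiring this ≤ 0.0240 gives R_L ≥ R_th(1/0.0240 − 1) = 118.6 × 40.67 = 4.82 kΩ.

R_L(min) ≈ 4.82 kΩ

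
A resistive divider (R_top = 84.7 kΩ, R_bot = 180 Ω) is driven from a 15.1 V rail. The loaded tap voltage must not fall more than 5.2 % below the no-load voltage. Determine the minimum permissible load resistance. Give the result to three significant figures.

Output resistance R_th = R_top‖R_bot = (84700 × 180)/84880 = 179.6 Ω.
The fractional drop is R_th/(R_th + R_L); requiring this ≤ 0.0520 gives R_L ≥ R_th(1/0.0520 − 1) = 179.6 × 18.23 = 3.27 kΩ.

R_L(min) ≈ 3.27 kΩ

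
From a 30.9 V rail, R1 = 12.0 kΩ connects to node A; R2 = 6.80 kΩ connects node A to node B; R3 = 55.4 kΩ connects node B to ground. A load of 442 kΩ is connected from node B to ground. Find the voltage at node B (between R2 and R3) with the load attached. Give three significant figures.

At node B, R3 is in parallel with the load: R3‖R_L = 49.23 kΩ.
Below node A the resistance is R2 + (R3‖R_L) = 56.03 kΩ, so V_A = 30.9 × 56.03/68.03 = 25.45 V.
Then V_B = V_A × (R3‖R_L)/(R2 + R3‖R_L) = 25.45 × 49.23/56.03 = 22.4 V.

V ≈ 22.4 V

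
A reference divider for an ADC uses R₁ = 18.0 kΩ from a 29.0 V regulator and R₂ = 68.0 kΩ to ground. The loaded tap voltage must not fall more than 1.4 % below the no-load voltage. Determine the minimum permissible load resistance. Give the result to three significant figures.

Output resistance R_th = R₁‖R₂ = (18.0 × 68.0)/86.00 = 14.23 kΩ.
The fractional drop is R_th/(R_th + R_L); requiring this ≤ 0.0140 gives R_L ≥ R_th(1/0.0140 − 1) = 14.23 × 70.43 = 1.00 MΩ.

R_L(min) ≈ 1.00 MΩ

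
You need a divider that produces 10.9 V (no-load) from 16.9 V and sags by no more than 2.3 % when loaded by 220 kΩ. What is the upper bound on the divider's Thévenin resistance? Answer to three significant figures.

R_th ≤ 5.18 kΩ

Loading drop = R_th/(R_th + R_L) ≤ 0.0230, so R_th ≤ R_L · ε/(1−ε) = 220 kΩ × 0.0230/0.9770 = 5.18 kΩ.
(Any R1, R2 with R2/(R1+R2) = 0.645 and R1‖R2 ≤ 5.18 kΩ will meet the spec.)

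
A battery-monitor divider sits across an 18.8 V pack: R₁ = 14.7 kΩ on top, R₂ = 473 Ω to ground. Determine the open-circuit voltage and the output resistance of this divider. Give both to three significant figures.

V_th = 0.586 V, R_th = 458 Ω

V_th is the open-circuit tap voltage: 18.8 × 473/(14700 + 473) = 0.586 V.
With the supply zeroed, R₁ and R₂ appear in parallel from the tap: R_th = R₁‖R₂ = (14700 × 473)/15170 = 458 Ω.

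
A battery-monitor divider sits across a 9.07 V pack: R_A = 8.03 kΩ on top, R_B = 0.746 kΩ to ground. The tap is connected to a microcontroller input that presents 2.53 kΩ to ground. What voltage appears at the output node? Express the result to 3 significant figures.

The load sits in parallel with R_B: R_B‖R_L = (746 × 2530) / (746 + 2530) = 576.1 Ω.
V_out = 9.07 × 576.1 / (8030 + 576.1) = 9.07 × 576.1/8606 = 0.607 V.

V_out ≈ 0.607 V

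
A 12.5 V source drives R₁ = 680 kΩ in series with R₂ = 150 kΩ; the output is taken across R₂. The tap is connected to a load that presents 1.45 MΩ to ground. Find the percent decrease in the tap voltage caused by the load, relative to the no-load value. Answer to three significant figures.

7.81 %

The divider's output (Thévenin) resistance is R₁‖R₂ = 122.9 kΩ.
Fractional drop under load = R_th/(R_th + R_L) = 122.9 / (122.9 + 1450) = 0.07813.
So the output falls by 7.81 %.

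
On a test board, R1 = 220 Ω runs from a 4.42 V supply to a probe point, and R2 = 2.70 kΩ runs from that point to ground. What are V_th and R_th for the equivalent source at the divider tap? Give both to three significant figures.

V_th is the open-circuit tap voltage: 4.42 × 2700/(220 + 2700) = 4.09 V.
With the supply zeroed, R1 and R2 appear in parallel from the tap: R_th = R1‖R2 = (220 × 2700)/2920 = 203 Ω.

V_th = 4.09 V, R_th = 203 Ω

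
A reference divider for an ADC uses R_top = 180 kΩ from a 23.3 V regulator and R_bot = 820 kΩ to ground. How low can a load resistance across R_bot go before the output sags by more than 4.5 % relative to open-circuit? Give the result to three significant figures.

R_L(min) ≈ 3.13 MΩ

Output resistance R_th = R_top‖R_bot = (180 × 820)/1000 = 147.6 kΩ.
The fractional drop is R_th/(R_th + R_L); requiring this ≤ 0.0450 gives R_L ≥ R_th(1/0.0450 − 1) = 147.6 × 21.22 = 3.13 MΩ.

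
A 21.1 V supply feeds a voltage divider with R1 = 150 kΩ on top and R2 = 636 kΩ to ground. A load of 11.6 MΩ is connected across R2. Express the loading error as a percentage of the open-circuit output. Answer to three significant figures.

The divider's output (Thévenin) resistance is R1‖R2 = 121.4 kΩ.
Fractional drop under load = R_th/(R_th + R_L) = 121.4 / (121.4 + 11600) = 0.01035.
So the output falls by 1.04 %.

1.04 %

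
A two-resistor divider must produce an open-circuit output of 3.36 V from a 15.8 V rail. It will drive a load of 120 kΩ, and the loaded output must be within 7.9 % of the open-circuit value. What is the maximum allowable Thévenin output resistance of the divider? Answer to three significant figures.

Loading drop = R_th/(R_th + R_L) ≤ 0.0790, so R_th ≤ R_L · ε/(1−ε) = 120 kΩ × 0.0790/0.9210 = 10.3 kΩ.

R_th ≤ 10.3 kΩ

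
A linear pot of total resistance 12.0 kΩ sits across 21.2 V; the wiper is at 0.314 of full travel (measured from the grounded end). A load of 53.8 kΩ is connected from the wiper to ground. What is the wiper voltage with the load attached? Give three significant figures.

The wiper splits the pot into (1−α)R = 8.232 kΩ above and αR = 3.768 kΩ below.
Lower section ‖ load = 3.521 kΩ.
V_wiper = 21.2 × 3.521/(8.232 + 3.521) = 6.35 V.

V ≈ 6.35 V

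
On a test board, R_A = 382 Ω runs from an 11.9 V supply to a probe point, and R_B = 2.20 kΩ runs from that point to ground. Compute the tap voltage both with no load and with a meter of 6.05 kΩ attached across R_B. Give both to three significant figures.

Open-circuit: V = 11.9 × 2200/(382 + 2200) = 10.1 V.
With the load, R_B becomes R_B‖R_L = 1613 Ω, so V = 11.9 × 1613/1995 = 9.62 V.

Unloaded: 10.1 V; loaded: 9.62 V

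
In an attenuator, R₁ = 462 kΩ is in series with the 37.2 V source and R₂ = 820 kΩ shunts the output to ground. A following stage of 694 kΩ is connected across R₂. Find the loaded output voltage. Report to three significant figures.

The load sits in parallel with R₂: R₂‖R_L = (820 × 694) / (820 + 694) = 375.9 kΩ.
V_out = 37.2 × 375.9 / (462 + 375.9) = 37.2 × 375.9/837.9 = 16.7 V.

V_out ≈ 16.7 V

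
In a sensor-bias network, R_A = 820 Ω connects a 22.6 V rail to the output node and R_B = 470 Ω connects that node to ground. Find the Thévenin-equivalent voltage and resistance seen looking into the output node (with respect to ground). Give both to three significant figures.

V_th is the open-circuit tap voltage: 22.6 × 470/(820 + 470) = 8.23 V.
With the supply zeroed, R_A and R_B appear in parallel from the tap: R_th = R_A‖R_B = (820 × 470)/1290 = 299 Ω.

V_th = 8.23 V, R_th = 299 Ω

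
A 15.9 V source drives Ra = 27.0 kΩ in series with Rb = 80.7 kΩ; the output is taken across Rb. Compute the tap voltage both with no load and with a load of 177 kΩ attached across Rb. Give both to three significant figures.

Unloaded: 11.9 V; loaded: 10.7 V

Open-circuit: V = 15.9 × 80.7/(27.0 + 80.7) = 11.9 V.
With the load, Rb becomes Rb‖R_L = 55.43 kΩ, so V = 15.9 × 55.43/82.43 = 10.7 V.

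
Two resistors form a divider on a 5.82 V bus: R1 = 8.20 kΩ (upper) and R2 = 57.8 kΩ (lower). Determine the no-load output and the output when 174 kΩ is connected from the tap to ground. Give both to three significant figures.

Unloaded: 5.10 V; loaded: 4.89 V

Open-circuit: V = 5.82 × 57.8/(8.20 + 57.8) = 5.10 V.
With the load, R2 becomes R2‖R_L = 43.39 kΩ, so V = 5.82 × 43.39/51.59 = 4.89 V.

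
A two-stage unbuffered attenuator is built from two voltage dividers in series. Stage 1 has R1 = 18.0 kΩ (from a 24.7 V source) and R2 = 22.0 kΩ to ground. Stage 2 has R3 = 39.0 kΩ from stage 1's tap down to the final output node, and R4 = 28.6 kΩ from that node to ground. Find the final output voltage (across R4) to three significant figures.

Stage 2 presents R3+R4 = 67.60 kΩ as a load on stage 1's tap.
Stage 1's lower leg becomes R2‖(R3+R4) = 16.60 kΩ, so V_mid = 24.7 × 16.60/34.60 = 11.85 V.
Stage 2 is itself unloaded: V_out = V_mid × R4/(R3+R4) = 11.85 × 28.6/67.60 = 5.01 V.

V_out ≈ 5.01 V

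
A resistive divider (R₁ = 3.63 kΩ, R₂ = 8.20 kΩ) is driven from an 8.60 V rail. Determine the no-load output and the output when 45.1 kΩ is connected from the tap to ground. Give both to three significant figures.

Unloaded: 5.96 V; loaded: 5.65 V

Open-circuit: V = 8.60 × 8.20/(3.63 + 8.20) = 5.96 V.
With the load, R₂ becomes R₂‖R_L = 6.938 kΩ, so V = 8.60 × 6.938/10.57 = 5.65 V.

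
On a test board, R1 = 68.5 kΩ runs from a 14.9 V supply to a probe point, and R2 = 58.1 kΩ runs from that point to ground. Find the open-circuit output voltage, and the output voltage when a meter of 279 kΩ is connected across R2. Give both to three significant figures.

Unloaded: 6.84 V; loaded: 6.15 V

Open-circuit: V = 14.9 × 58.1/(68.5 + 58.1) = 6.84 V.
With the load, R2 becomes R2‖R_L = 48.09 kΩ, so V = 14.9 × 48.09/116.6 = 6.15 V.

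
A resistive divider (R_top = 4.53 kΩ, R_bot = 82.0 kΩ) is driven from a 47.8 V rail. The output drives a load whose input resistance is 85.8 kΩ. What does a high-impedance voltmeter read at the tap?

V_out ≈ 43.1 V

The load sits in parallel with R_bot: R_bot‖R_L = (82.0 × 85.8) / (82.0 + 85.8) = 41.93 kΩ.
V_out = 47.8 × 41.93 / (4.53 + 41.93) = 47.8 × 41.93/46.46 = 43.1 V.
(Unloaded it would have been 45.3 V.)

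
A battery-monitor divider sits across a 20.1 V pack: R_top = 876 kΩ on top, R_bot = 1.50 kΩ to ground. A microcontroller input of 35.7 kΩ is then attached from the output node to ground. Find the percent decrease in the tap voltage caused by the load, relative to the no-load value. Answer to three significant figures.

4.03 %

The divider's output (Thévenin) resistance is R_top‖R_bot = 1.497 kΩ.
Fractional drop under load = R_th/(R_th + R_L) = 1.497 / (1.497 + 35.7) = 0.04026.
So the output falls by 4.03 %.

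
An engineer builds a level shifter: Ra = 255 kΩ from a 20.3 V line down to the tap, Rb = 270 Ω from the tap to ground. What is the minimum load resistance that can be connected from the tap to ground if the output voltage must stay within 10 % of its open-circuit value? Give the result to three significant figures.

R_L(min) ≈ 2.43 kΩ

Output resistance R_th = Ra‖Rb = (255000 × 270)/255300 = 269.7 Ω.
The fractional drop is R_th/(R_th + R_L); requiring this ≤ 0.100 gives R_L ≥ R_th(1/0.100 − 1) = 269.7 × 9.000 = 2.43 kΩ.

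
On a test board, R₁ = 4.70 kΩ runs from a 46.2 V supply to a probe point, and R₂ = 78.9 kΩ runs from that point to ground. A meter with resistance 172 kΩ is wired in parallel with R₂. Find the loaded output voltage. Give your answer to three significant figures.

The load sits in parallel with R₂: R₂‖R_L = (78.9 × 172) / (78.9 + 172) = 54.09 kΩ.
V_out = 46.2 × 54.09 / (4.70 + 54.09) = 46.2 × 54.09/58.79 = 42.5 V.
(Unloaded it would have been 43.6 V.)

V_out ≈ 42.5 V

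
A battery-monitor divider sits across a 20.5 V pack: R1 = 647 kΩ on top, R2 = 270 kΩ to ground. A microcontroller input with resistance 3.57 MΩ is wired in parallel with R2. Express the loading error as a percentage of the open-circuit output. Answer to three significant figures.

The divider's output (Thévenin) resistance is R1‖R2 = 190.5 kΩ.
Fractional drop under load = R_th/(R_th + R_L) = 190.5 / (190.5 + 3570) = 0.05066.
So the output falls by 5.07 %.

5.07 %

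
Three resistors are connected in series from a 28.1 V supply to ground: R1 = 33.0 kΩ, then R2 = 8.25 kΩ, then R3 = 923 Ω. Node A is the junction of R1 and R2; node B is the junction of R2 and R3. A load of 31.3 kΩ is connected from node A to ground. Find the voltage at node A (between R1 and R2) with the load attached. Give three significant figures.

Below node A the series string R2+R3 = 9173 Ω sits in parallel with the 31300 Ω load: 7094 Ω.
V_A = 28.1 × 7094/(33000 + 7094) = 4.97 V.

V ≈ 4.97 V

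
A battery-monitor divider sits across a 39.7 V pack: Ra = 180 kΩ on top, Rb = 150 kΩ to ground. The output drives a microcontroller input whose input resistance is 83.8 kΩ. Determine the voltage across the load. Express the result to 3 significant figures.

The load sits in parallel with Rb: Rb‖R_L = (150 × 83.8) / (150 + 83.8) = 53.76 kΩ.
V_out = 39.7 × 53.76 / (180 + 53.76) = 39.7 × 53.76/233.8 = 9.13 V.

V_out ≈ 9.13 V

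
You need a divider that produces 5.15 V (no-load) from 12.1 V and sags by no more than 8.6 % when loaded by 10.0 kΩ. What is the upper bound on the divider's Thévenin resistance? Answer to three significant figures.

R_th ≤ 941 Ω

Loading drop = R_th/(R_th + R_L) ≤ 0.0860, so R_th ≤ R_L · ε/(1−ε) = 10.0 kΩ × 0.0860/0.9140 = 941 Ω.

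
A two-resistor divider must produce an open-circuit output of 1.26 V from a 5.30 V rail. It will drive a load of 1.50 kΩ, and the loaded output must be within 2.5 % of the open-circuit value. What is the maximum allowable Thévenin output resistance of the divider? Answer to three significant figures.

R_th ≤ 38.5 Ω

Loading drop = R_th/(R_th + R_L) ≤ 0.0250, so R_th ≤ R_L · ε/(1−ε) = 1.50 kΩ × 0.0250/0.9750 = 38.5 Ω.
(Any R1, R2 with R2/(R1+R2) = 0.238 and R1‖R2 ≤ 38.5 Ω will meet the spec.)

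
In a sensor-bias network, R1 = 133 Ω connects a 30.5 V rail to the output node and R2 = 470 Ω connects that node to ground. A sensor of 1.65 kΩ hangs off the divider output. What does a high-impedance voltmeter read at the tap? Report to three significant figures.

The load sits in parallel with R2: R2‖R_L = (470 × 1650) / (470 + 1650) = 365.8 Ω.
V_out = 30.5 × 365.8 / (133 + 365.8) = 30.5 × 365.8/498.8 = 22.4 V.

V_out ≈ 22.4 V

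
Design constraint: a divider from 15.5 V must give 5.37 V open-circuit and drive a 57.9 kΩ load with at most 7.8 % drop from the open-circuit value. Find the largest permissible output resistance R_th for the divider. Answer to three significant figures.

Loading drop = R_th/(R_th + R_L) ≤ 0.0780, so R_th ≤ R_L · ε/(1−ε) = 57.9 kΩ × 0.0780/0.9220 = 4.90 kΩ.

R_th ≤ 4.90 kΩ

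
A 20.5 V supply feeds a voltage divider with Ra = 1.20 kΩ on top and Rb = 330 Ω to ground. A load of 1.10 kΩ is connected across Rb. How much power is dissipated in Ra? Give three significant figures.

P ≈ 239 mW

Total resistance from the source is Ra + (Rb‖R_L) = 1454 Ω, so I = 20.5/1454 Ω = 14.10 mA.
P = I²·Ra = (14.10 mA)² × 1.20 kΩ = 239 mW.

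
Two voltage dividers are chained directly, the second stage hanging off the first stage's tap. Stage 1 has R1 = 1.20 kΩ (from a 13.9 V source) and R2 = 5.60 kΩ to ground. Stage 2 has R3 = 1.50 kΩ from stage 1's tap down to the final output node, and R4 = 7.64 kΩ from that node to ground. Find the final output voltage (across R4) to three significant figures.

Stage 2 presents R3+R4 = 9.140 kΩ as a load on stage 1's tap.
Stage 1's lower leg becomes R2‖(R3+R4) = 3.472 kΩ, so V_mid = 13.9 × 3.472/4.672 = 10.33 V.
Stage 2 is itself unloaded: V_out = V_mid × R4/(R3+R4) = 10.33 × 7.64/9.140 = 8.63 V.

V_out ≈ 8.63 V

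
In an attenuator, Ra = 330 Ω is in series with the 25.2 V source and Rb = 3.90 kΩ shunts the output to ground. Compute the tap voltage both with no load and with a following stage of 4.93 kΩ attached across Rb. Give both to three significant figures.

Open-circuit: V = 25.2 × 3900/(330 + 3900) = 23.2 V.
With the load, Rb becomes Rb‖R_L = 2177 Ω, so V = 25.2 × 2177/2507 = 21.9 V.

Unloaded: 23.2 V; loaded: 21.9 V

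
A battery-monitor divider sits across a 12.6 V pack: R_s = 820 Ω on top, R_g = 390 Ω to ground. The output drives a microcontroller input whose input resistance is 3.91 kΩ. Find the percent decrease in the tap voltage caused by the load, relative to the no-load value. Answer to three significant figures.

The divider's output (Thévenin) resistance is R_s‖R_g = 264.3 Ω.
Fractional drop under load = R_th/(R_th + R_L) = 264.3 / (264.3 + 3910) = 0.06332.
So the output falls by 6.33 %.

6.33 %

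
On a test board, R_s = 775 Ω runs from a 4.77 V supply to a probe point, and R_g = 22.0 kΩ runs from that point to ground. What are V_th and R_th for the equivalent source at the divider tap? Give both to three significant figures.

V_th is the open-circuit tap voltage: 4.77 × 22000/(775 + 22000) = 4.61 V.
With the supply zeroed, R_s and R_g appear in parallel from the tap: R_th = R_s‖R_g = (775 × 22000)/22780 = 749 Ω.

V_th = 4.61 V, R_th = 749 Ω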